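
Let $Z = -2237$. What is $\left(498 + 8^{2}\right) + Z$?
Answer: $-1675$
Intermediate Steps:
$\left(498 + 8^{2}\right) + Z = \left(498 + 8^{2}\right) - 2237 = \left(498 + 64\right) - 2237 = 562 - 2237 = -1675$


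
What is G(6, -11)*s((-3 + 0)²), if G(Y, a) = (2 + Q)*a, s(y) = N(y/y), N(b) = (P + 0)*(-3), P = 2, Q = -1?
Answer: 66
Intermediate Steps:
N(b) = -6 (N(b) = (2 + 0)*(-3) = 2*(-3) = -6)
s(y) = -6
G(Y, a) = a (G(Y, a) = (2 - 1)*a = 1*a = a)
G(6, -11)*s((-3 + 0)²) = -11*(-6) = 66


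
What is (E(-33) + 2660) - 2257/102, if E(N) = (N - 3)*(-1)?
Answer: 272735/102 ≈ 2673.9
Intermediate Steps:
E(N) = 3 - N (E(N) = (-3 + N)*(-1) = 3 - N)
(E(-33) + 2660) - 2257/102 = ((3 - 1*(-33)) + 2660) - 2257/102 = ((3 + 33) + 2660) - 2257*1/102 = (36 + 2660) - 2257/102 = 2696 - 2257/102 = 272735/102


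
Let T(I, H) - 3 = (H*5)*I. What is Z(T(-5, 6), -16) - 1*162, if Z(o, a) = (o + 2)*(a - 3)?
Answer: 2593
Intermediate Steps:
T(I, H) = 3 + 5*H*I (T(I, H) = 3 + (H*5)*I = 3 + (5*H)*I = 3 + 5*H*I)
Z(o, a) = (-3 + a)*(2 + o) (Z(o, a) = (2 + o)*(-3 + a) = (-3 + a)*(2 + o))
Z(T(-5, 6), -16) - 1*162 = (-6 - 3*(3 + 5*6*(-5)) + 2*(-16) - 16*(3 + 5*6*(-5))) - 1*162 = (-6 - 3*(3 - 150) - 32 - 16*(3 - 150)) - 162 = (-6 - 3*(-147) - 32 - 16*(-147)) - 162 = (-6 + 441 - 32 + 2352) - 162 = 2755 - 162 = 2593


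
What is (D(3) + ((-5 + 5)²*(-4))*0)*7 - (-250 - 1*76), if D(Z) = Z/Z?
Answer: 333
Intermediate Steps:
D(Z) = 1
(D(3) + ((-5 + 5)²*(-4))*0)*7 - (-250 - 1*76) = (1 + ((-5 + 5)²*(-4))*0)*7 - (-250 - 1*76) = (1 + (0²*(-4))*0)*7 - (-250 - 76) = (1 + (0*(-4))*0)*7 - 1*(-326) = (1 + 0*0)*7 + 326 = (1 + 0)*7 + 326 = 1*7 + 326 = 7 + 326 = 333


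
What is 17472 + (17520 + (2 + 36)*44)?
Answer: 36664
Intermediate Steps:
17472 + (17520 + (2 + 36)*44) = 17472 + (17520 + 38*44) = 17472 + (17520 + 1672) = 17472 + 19192 = 36664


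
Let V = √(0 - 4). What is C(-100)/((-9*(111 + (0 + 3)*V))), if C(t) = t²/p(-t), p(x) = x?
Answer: -3700/37071 + 200*I/37071 ≈ -0.099808 + 0.0053951*I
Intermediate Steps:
V = 2*I (V = √(-4) = 2*I ≈ 2.0*I)
C(t) = -t (C(t) = t²/((-t)) = (-1/t)*t² = -t)
C(-100)/((-9*(111 + (0 + 3)*V))) = (-1*(-100))/((-9*(111 + (0 + 3)*(2*I)))) = 100/((-9*(111 + 3*(2*I)))) = 100/((-9*(111 + 6*I))) = 100/(-999 - 54*I) = 100*((-999 + 54*I)/1000917) = 100*(-999 + 54*I)/1000917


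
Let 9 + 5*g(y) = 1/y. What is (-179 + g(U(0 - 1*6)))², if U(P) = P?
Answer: 1177225/36 ≈ 32701.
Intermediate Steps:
g(y) = -9/5 + 1/(5*y)
(-179 + g(U(0 - 1*6)))² = (-179 + (1 - 9*(0 - 1*6))/(5*(0 - 1*6)))² = (-179 + (1 - 9*(0 - 6))/(5*(0 - 6)))² = (-179 + (⅕)*(1 - 9*(-6))/(-6))² = (-179 + (⅕)*(-⅙)*(1 + 54))² = (-179 + (⅕)*(-⅙)*55)² = (-179 - 11/6)² = (-1085/6)² = 1177225/36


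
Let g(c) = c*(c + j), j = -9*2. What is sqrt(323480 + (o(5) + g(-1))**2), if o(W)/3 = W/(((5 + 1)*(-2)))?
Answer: 7*sqrt(105729)/4 ≈ 569.03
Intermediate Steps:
j = -18
o(W) = -W/4 (o(W) = 3*(W/(((5 + 1)*(-2)))) = 3*(W/((6*(-2)))) = 3*(W/(-12)) = 3*(W*(-1/12)) = 3*(-W/12) = -W/4)
g(c) = c*(-18 + c) (g(c) = c*(c - 18) = c*(-18 + c))
sqrt(323480 + (o(5) + g(-1))**2) = sqrt(323480 + (-1/4*5 - (-18 - 1))**2) = sqrt(323480 + (-5/4 - 1*(-19))**2) = sqrt(323480 + (-5/4 + 19)**2) = sqrt(323480 + (71/4)**2) = sqrt(323480 + 5041/16) = sqrt(5180721/16) = 7*sqrt(105729)/4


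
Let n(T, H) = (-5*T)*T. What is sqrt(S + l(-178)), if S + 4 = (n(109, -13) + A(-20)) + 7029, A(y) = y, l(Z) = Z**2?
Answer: 2*I*sqrt(5179) ≈ 143.93*I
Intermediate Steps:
n(T, H) = -5*T**2
S = -52400 (S = -4 + ((-5*109**2 - 20) + 7029) = -4 + ((-5*11881 - 20) + 7029) = -4 + ((-59405 - 20) + 7029) = -4 + (-59425 + 7029) = -4 - 52396 = -52400)
sqrt(S + l(-178)) = sqrt(-52400 + (-178)**2) = sqrt(-52400 + 31684) = sqrt(-20716) = 2*I*sqrt(5179)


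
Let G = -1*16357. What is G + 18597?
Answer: 2240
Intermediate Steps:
G = -16357
G + 18597 = -16357 + 18597 = 2240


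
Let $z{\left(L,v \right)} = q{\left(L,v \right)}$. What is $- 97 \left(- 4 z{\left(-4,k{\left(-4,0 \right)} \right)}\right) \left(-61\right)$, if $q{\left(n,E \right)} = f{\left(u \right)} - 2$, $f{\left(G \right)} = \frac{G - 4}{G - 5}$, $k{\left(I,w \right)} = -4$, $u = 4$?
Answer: $47336$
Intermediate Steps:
$f{\left(G \right)} = \frac{-4 + G}{-5 + G}$
$q{\left(n,E \right)} = -2$ ($q{\left(n,E \right)} = \frac{-4 + 4}{-5 + 4} - 2 = \frac{1}{-1} \cdot 0 - 2 = \left(-1\right) 0 - 2 = 0 - 2 = -2$)
$z{\left(L,v \right)} = -2$
$- 97 \left(- 4 z{\left(-4,k{\left(-4,0 \right)} \right)}\right) \left(-61\right) = - 97 \left(\left(-4\right) \left(-2\right)\right) \left(-61\right) = \left(-97\right) 8 \left(-61\right) = \left(-776\right) \left(-61\right) = 47336$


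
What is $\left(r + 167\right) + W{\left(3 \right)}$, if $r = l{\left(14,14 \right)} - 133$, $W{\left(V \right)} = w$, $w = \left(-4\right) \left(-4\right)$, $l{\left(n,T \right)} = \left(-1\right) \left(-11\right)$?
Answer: $61$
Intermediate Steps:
$l{\left(n,T \right)} = 11$
$w = 16$
$W{\left(V \right)} = 16$
$r = -122$ ($r = 11 - 133 = -122$)
$\left(r + 167\right) + W{\left(3 \right)} = \left(-122 + 167\right) + 16 = 45 + 16 = 61$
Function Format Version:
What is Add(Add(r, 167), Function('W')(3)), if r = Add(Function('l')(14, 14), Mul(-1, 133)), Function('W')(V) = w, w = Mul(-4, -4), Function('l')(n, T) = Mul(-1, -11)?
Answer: 61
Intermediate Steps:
Function('l')(n, T) = 11
w = 16
Function('W')(V) = 16
r = -122 (r = Add(11, Mul(-1, 133)) = Add(11, -133) = -122)
Add(Add(r, 167), Function('W')(3)) = Add(Add(-122, 167), 16) = Add(45, 16) = 61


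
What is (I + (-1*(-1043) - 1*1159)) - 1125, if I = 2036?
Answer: 795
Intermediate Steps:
(I + (-1*(-1043) - 1*1159)) - 1125 = (2036 + (-1*(-1043) - 1*1159)) - 1125 = (2036 + (1043 - 1159)) - 1125 = (2036 - 116) - 1125 = 1920 - 1125 = 795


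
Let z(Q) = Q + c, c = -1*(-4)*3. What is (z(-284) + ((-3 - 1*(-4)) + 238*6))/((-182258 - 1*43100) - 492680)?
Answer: -1157/718038 ≈ -0.0016113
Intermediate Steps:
c = 12 (c = 4*3 = 12)
z(Q) = 12 + Q (z(Q) = Q + 12 = 12 + Q)
(z(-284) + ((-3 - 1*(-4)) + 238*6))/((-182258 - 1*43100) - 492680) = ((12 - 284) + ((-3 - 1*(-4)) + 238*6))/((-182258 - 1*43100) - 492680) = (-272 + ((-3 + 4) + 1428))/((-182258 - 43100) - 492680) = (-272 + (1 + 1428))/(-225358 - 492680) = (-272 + 1429)/(-718038) = 1157*(-1/718038) = -1157/718038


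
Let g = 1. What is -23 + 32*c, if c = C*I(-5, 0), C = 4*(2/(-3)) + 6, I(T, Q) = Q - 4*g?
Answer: -1349/3 ≈ -449.67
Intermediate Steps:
I(T, Q) = -4 + Q (I(T, Q) = Q - 4*1 = Q - 4 = -4 + Q)
C = 10/3 (C = 4*(2*(-1/3)) + 6 = 4*(-2/3) + 6 = -8/3 + 6 = 10/3 ≈ 3.3333)
c = -40/3 (c = 10*(-4 + 0)/3 = (10/3)*(-4) = -40/3 ≈ -13.333)
-23 + 32*c = -23 + 32*(-40/3) = -23 - 1280/3 = -1349/3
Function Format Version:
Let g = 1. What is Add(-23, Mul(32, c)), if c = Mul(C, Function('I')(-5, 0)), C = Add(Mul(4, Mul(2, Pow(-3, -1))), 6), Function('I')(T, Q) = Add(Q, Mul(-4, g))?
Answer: Rational(-1349, 3) ≈ -449.67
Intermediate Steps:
Function('I')(T, Q) = Add(-4, Q) (Function('I')(T, Q) = Add(Q, Mul(-4, 1)) = Add(Q, -4) = Add(-4, Q))
C = Rational(10, 3) (C = Add(Mul(4, Mul(2, Rational(-1, 3))), 6) = Add(Mul(4, Rational(-2, 3)), 6) = Add(Rational(-8, 3), 6) = Rational(10, 3) ≈ 3.3333)
c = Rational(-40, 3) (c = Mul(Rational(10, 3), Add(-4, 0)) = Mul(Rational(10, 3), -4) = Rational(-40, 3) ≈ -13.333)
Add(-23, Mul(32, c)) = Add(-23, Mul(32, Rational(-40, 3))) = Add(-23, Rational(-1280, 3)) = Rational(-1349, 3)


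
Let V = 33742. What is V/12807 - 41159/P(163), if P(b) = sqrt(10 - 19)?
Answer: 33742/12807 + 41159*I/3 ≈ 2.6347 + 13720.0*I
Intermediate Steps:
P(b) = 3*I (P(b) = sqrt(-9) = 3*I)
V/12807 - 41159/P(163) = 33742/12807 - 41159*(-I/3) = 33742*(1/12807) - (-41159)*I/3 = 33742/12807 + 41159*I/3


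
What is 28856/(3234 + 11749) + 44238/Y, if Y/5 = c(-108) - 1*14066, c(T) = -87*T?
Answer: 5484823/174926525 ≈ 0.031355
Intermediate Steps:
Y = -23350 (Y = 5*(-87*(-108) - 1*14066) = 5*(9396 - 14066) = 5*(-4670) = -23350)
28856/(3234 + 11749) + 44238/Y = 28856/(3234 + 11749) + 44238/(-23350) = 28856/14983 + 44238*(-1/23350) = 28856*(1/14983) - 22119/11675 = 28856/14983 - 22119/11675 = 5484823/174926525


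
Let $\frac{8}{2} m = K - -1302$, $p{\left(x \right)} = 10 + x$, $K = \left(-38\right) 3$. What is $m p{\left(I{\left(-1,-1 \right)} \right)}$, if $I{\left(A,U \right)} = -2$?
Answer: $2376$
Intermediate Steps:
$K = -114$
$m = 297$ ($m = \frac{-114 - -1302}{4} = \frac{-114 + 1302}{4} = \frac{1}{4} \cdot 1188 = 297$)
$m p{\left(I{\left(-1,-1 \right)} \right)} = 297 \left(10 - 2\right) = 297 \cdot 8 = 2376$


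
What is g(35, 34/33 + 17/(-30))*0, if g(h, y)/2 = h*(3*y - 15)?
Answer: 0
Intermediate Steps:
g(h, y) = 2*h*(-15 + 3*y) (g(h, y) = 2*(h*(3*y - 15)) = 2*(h*(-15 + 3*y)) = 2*h*(-15 + 3*y))
g(35, 34/33 + 17/(-30))*0 = (6*35*(-5 + (34/33 + 17/(-30))))*0 = (6*35*(-5 + (34*(1/33) + 17*(-1/30))))*0 = (6*35*(-5 + (34/33 - 17/30)))*0 = (6*35*(-5 + 51/110))*0 = (6*35*(-499/110))*0 = -10479/11*0 = 0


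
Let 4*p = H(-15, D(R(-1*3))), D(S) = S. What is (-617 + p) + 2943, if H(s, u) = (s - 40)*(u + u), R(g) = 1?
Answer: 4597/2 ≈ 2298.5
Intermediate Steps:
H(s, u) = 2*u*(-40 + s) (H(s, u) = (-40 + s)*(2*u) = 2*u*(-40 + s))
p = -55/2 (p = (2*1*(-40 - 15))/4 = (2*1*(-55))/4 = (¼)*(-110) = -55/2 ≈ -27.500)
(-617 + p) + 2943 = (-617 - 55/2) + 2943 = -1289/2 + 2943 = 4597/2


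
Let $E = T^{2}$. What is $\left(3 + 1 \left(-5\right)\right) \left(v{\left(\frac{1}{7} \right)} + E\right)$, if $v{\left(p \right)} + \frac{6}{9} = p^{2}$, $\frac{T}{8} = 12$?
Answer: $- \frac{2709314}{147} \approx -18431.0$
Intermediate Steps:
$T = 96$ ($T = 8 \cdot 12 = 96$)
$E = 9216$ ($E = 96^{2} = 9216$)
$v{\left(p \right)} = - \frac{2}{3} + p^{2}$
$\left(3 + 1 \left(-5\right)\right) \left(v{\left(\frac{1}{7} \right)} + E\right) = \left(3 + 1 \left(-5\right)\right) \left(\left(- \frac{2}{3} + \left(\frac{1}{7}\right)^{2}\right) + 9216\right) = \left(3 - 5\right) \left(\left(- \frac{2}{3} + \left(\frac{1}{7}\right)^{2}\right) + 9216\right) = - 2 \left(\left(- \frac{2}{3} + \frac{1}{49}\right) + 9216\right) = - 2 \left(- \frac{95}{147} + 9216\right) = \left(-2\right) \frac{1354657}{147} = - \frac{2709314}{147}$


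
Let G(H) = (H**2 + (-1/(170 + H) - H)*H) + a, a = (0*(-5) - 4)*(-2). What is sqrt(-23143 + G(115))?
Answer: I*sqrt(75166926)/57 ≈ 152.1*I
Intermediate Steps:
a = 8 (a = (0 - 4)*(-2) = -4*(-2) = 8)
G(H) = 8 + H**2 + H*(-H - 1/(170 + H)) (G(H) = (H**2 + (-1/(170 + H) - H)*H) + 8 = (H**2 + (-H - 1/(170 + H))*H) + 8 = (H**2 + H*(-H - 1/(170 + H))) + 8 = 8 + H**2 + H*(-H - 1/(170 + H)))
sqrt(-23143 + G(115)) = sqrt(-23143 + (1360 + 7*115)/(170 + 115)) = sqrt(-23143 + (1360 + 805)/285) = sqrt(-23143 + (1/285)*2165) = sqrt(-23143 + 433/57) = sqrt(-1318718/57) = I*sqrt(75166926)/57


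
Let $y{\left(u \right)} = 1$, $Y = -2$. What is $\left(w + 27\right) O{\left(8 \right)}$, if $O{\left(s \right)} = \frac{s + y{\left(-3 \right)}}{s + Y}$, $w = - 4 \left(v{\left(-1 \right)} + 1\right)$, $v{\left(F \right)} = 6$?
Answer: $- \frac{3}{2} \approx -1.5$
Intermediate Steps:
$w = -28$ ($w = - 4 \left(6 + 1\right) = \left(-4\right) 7 = -28$)
$O{\left(s \right)} = \frac{1 + s}{-2 + s}$ ($O{\left(s \right)} = \frac{s + 1}{s - 2} = \frac{1 + s}{-2 + s}$)
$\left(w + 27\right) O{\left(8 \right)} = \left(-28 + 27\right) \frac{1 + 8}{-2 + 8} = - \frac{9}{6} = \left(-1\right) \frac{3}{2} = - \frac{3}{2}$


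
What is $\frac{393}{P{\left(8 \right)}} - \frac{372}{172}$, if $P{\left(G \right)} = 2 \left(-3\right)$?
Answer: $- \frac{5819}{86} \approx -67.663$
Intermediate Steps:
$P{\left(G \right)} = -6$
$\frac{393}{P{\left(8 \right)}} - \frac{372}{172} = \frac{393}{-6} - \frac{372}{172} = 393 \left(- \frac{1}{6}\right) - \frac{93}{43} = - \frac{131}{2} - \frac{93}{43} = - \frac{5819}{86}$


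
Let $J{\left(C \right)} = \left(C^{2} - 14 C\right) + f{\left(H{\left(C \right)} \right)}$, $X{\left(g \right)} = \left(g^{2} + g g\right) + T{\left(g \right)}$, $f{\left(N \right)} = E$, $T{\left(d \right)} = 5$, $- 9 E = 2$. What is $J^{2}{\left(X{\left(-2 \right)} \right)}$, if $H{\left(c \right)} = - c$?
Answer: $\frac{14161}{81} \approx 174.83$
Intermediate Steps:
$E = - \frac{2}{9}$ ($E = \left(- \frac{1}{9}\right) 2 = - \frac{2}{9} \approx -0.22222$)
$f{\left(N \right)} = - \frac{2}{9}$
$X{\left(g \right)} = 5 + 2 g^{2}$ ($X{\left(g \right)} = \left(g^{2} + g g\right) + 5 = \left(g^{2} + g^{2}\right) + 5 = 2 g^{2} + 5 = 5 + 2 g^{2}$)
$J{\left(C \right)} = - \frac{2}{9} + C^{2} - 14 C$ ($J{\left(C \right)} = \left(C^{2} - 14 C\right) - \frac{2}{9} = - \frac{2}{9} + C^{2} - 14 C$)
$J^{2}{\left(X{\left(-2 \right)} \right)} = \left(- \frac{2}{9} + \left(5 + 2 \left(-2\right)^{2}\right)^{2} - 14 \left(5 + 2 \left(-2\right)^{2}\right)\right)^{2} = \left(- \frac{2}{9} + \left(5 + 2 \cdot 4\right)^{2} - 14 \left(5 + 2 \cdot 4\right)\right)^{2} = \left(- \frac{2}{9} + \left(5 + 8\right)^{2} - 14 \left(5 + 8\right)\right)^{2} = \left(- \frac{2}{9} + 13^{2} - 182\right)^{2} = \left(- \frac{2}{9} + 169 - 182\right)^{2} = \left(- \frac{119}{9}\right)^{2} = \frac{14161}{81}$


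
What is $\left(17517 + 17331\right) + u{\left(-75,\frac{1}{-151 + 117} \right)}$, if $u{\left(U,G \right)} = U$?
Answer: $34773$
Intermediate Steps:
$\left(17517 + 17331\right) + u{\left(-75,\frac{1}{-151 + 117} \right)} = \left(17517 + 17331\right) - 75 = 34848 - 75 = 34773$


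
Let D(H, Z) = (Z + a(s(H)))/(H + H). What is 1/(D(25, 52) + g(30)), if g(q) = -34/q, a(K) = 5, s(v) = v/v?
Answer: 150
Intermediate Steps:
s(v) = 1
D(H, Z) = (5 + Z)/(2*H) (D(H, Z) = (Z + 5)/(H + H) = (5 + Z)/((2*H)) = (5 + Z)*(1/(2*H)) = (5 + Z)/(2*H))
1/(D(25, 52) + g(30)) = 1/((1/2)*(5 + 52)/25 - 34/30) = 1/((1/2)*(1/25)*57 - 34*1/30) = 1/(57/50 - 17/15) = 1/(1/150) = 150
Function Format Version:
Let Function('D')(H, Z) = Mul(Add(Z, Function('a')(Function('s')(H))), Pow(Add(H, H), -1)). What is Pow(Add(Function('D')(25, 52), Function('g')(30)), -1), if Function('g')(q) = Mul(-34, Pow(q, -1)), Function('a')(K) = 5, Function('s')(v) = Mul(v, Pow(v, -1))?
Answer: 150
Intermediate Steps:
Function('s')(v) = 1
Function('D')(H, Z) = Mul(Rational(1, 2), Pow(H, -1), Add(5, Z)) (Function('D')(H, Z) = Mul(Add(Z, 5), Pow(Add(H, H), -1)) = Mul(Add(5, Z), Pow(Mul(2, H), -1)) = Mul(Add(5, Z), Mul(Rational(1, 2), Pow(H, -1))) = Mul(Rational(1, 2), Pow(H, -1), Add(5, Z)))
Pow(Add(Function('D')(25, 52), Function('g')(30)), -1) = Pow(Add(Mul(Rational(1, 2), Pow(25, -1), Add(5, 52)), Mul(-34, Pow(30, -1))), -1) = Pow(Add(Mul(Rational(1, 2), Rational(1, 25), 57), Mul(-34, Rational(1, 30))), -1) = Pow(Add(Rational(57, 50), Rational(-17, 15)), -1) = Pow(Rational(1, 150), -1) = 150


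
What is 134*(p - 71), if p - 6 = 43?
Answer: -2948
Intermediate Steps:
p = 49 (p = 6 + 43 = 49)
134*(p - 71) = 134*(49 - 71) = 134*(-22) = -2948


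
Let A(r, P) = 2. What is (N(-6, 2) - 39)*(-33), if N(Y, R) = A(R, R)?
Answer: 1221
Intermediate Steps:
N(Y, R) = 2
(N(-6, 2) - 39)*(-33) = (2 - 39)*(-33) = -37*(-33) = 1221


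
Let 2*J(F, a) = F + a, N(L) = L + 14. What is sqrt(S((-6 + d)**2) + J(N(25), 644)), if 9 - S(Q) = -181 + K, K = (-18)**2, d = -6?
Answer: sqrt(830)/2 ≈ 14.405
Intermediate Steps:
K = 324
S(Q) = -134 (S(Q) = 9 - (-181 + 324) = 9 - 1*143 = 9 - 143 = -134)
N(L) = 14 + L
J(F, a) = F/2 + a/2 (J(F, a) = (F + a)/2 = F/2 + a/2)
sqrt(S((-6 + d)**2) + J(N(25), 644)) = sqrt(-134 + ((14 + 25)/2 + (1/2)*644)) = sqrt(-134 + ((1/2)*39 + 322)) = sqrt(-134 + (39/2 + 322)) = sqrt(-134 + 683/2) = sqrt(415/2) = sqrt(830)/2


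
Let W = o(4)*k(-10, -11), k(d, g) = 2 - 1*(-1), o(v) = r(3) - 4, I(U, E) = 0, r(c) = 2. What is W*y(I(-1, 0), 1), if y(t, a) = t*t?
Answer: 0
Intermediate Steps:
o(v) = -2 (o(v) = 2 - 4 = -2)
k(d, g) = 3 (k(d, g) = 2 + 1 = 3)
y(t, a) = t²
W = -6 (W = -2*3 = -6)
W*y(I(-1, 0), 1) = -6*0² = -6*0 = 0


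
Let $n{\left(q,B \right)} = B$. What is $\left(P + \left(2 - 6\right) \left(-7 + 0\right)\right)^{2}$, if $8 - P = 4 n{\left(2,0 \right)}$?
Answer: $1296$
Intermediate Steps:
$P = 8$ ($P = 8 - 4 \cdot 0 = 8 - 0 = 8 + 0 = 8$)
$\left(P + \left(2 - 6\right) \left(-7 + 0\right)\right)^{2} = \left(8 + \left(2 - 6\right) \left(-7 + 0\right)\right)^{2} = \left(8 - -28\right)^{2} = \left(8 + 28\right)^{2} = 36^{2} = 1296$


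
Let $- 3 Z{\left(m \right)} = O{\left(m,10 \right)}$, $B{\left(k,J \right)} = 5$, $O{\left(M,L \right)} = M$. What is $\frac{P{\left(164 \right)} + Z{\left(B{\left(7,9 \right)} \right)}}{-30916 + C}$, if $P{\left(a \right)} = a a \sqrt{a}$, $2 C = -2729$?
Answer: $\frac{10}{193683} - \frac{107584 \sqrt{41}}{64561} \approx -10.67$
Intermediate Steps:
$C = - \frac{2729}{2}$ ($C = \frac{1}{2} \left(-2729\right) = - \frac{2729}{2} \approx -1364.5$)
$Z{\left(m \right)} = - \frac{m}{3}$
$P{\left(a \right)} = a^{\frac{5}{2}}$ ($P{\left(a \right)} = a^{2} \sqrt{a} = a^{\frac{5}{2}}$)
$\frac{P{\left(164 \right)} + Z{\left(B{\left(7,9 \right)} \right)}}{-30916 + C} = \frac{164^{\frac{5}{2}} - \frac{5}{3}}{-30916 - \frac{2729}{2}} = \frac{53792 \sqrt{41} - \frac{5}{3}}{- \frac{64561}{2}} = \left(- \frac{5}{3} + 53792 \sqrt{41}\right) \left(- \frac{2}{64561}\right) = \frac{10}{193683} - \frac{107584 \sqrt{41}}{64561}$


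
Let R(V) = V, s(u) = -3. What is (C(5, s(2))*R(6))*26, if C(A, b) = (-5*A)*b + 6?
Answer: 12636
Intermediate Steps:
C(A, b) = 6 - 5*A*b (C(A, b) = -5*A*b + 6 = 6 - 5*A*b)
(C(5, s(2))*R(6))*26 = ((6 - 5*5*(-3))*6)*26 = ((6 + 75)*6)*26 = (81*6)*26 = 486*26 = 12636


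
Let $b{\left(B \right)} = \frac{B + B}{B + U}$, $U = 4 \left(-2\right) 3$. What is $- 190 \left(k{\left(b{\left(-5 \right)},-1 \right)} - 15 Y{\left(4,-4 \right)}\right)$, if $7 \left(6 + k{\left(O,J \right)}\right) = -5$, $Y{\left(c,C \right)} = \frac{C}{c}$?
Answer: $- \frac{11020}{7} \approx -1574.3$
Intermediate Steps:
$U = -24$ ($U = \left(-8\right) 3 = -24$)
$b{\left(B \right)} = \frac{2 B}{-24 + B}$ ($b{\left(B \right)} = \frac{B + B}{B - 24} = \frac{2 B}{-24 + B}$)
$k{\left(O,J \right)} = - \frac{47}{7}$ ($k{\left(O,J \right)} = -6 + \frac{1}{7} \left(-5\right) = -6 - \frac{5}{7} = - \frac{47}{7}$)
$- 190 \left(k{\left(b{\left(-5 \right)},-1 \right)} - 15 Y{\left(4,-4 \right)}\right) = - 190 \left(- \frac{47}{7} - 15 \left(- \frac{4}{4}\right)\right) = - 190 \left(- \frac{47}{7} - 15 \left(\left(-4\right) \frac{1}{4}\right)\right) = - 190 \left(- \frac{47}{7} - -15\right) = - 190 \left(- \frac{47}{7} + 15\right) = \left(-190\right) \frac{58}{7} = - \frac{11020}{7}$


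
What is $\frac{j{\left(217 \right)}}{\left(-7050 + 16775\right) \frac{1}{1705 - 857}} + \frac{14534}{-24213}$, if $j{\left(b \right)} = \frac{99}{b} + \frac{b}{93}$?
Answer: $- \frac{2606054546}{7299614175} \approx -0.35701$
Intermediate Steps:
$j{\left(b \right)} = \frac{99}{b} + \frac{b}{93}$ ($j{\left(b \right)} = \frac{99}{b} + b \frac{1}{93} = \frac{99}{b} + \frac{b}{93}$)
$\frac{j{\left(217 \right)}}{\left(-7050 + 16775\right) \frac{1}{1705 - 857}} + \frac{14534}{-24213} = \frac{\frac{99}{217} + \frac{1}{93} \cdot 217}{\left(-7050 + 16775\right) \frac{1}{1705 - 857}} + \frac{14534}{-24213} = \frac{99 \cdot \frac{1}{217} + \frac{7}{3}}{9725 \cdot \frac{1}{848}} + 14534 \left(- \frac{1}{24213}\right) = \frac{\frac{99}{217} + \frac{7}{3}}{9725 \cdot \frac{1}{848}} - \frac{14534}{24213} = \frac{1816}{651 \cdot \frac{9725}{848}} - \frac{14534}{24213} = \frac{1816}{651} \cdot \frac{848}{9725} - \frac{14534}{24213} = \frac{1539968}{6330975} - \frac{14534}{24213} = - \frac{2606054546}{7299614175}$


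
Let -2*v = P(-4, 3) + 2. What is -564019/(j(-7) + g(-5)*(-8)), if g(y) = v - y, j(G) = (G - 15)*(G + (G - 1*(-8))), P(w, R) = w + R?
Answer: -564019/96 ≈ -5875.2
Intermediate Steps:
P(w, R) = R + w
j(G) = (-15 + G)*(8 + 2*G) (j(G) = (-15 + G)*(G + (G + 8)) = (-15 + G)*(G + (8 + G)) = (-15 + G)*(8 + 2*G))
v = -½ (v = -((3 - 4) + 2)/2 = -(-1 + 2)/2 = -½*1 = -½ ≈ -0.50000)
g(y) = -½ - y
-564019/(j(-7) + g(-5)*(-8)) = -564019/((-120 - 22*(-7) + 2*(-7)²) + (-½ - 1*(-5))*(-8)) = -564019/((-120 + 154 + 2*49) + (-½ + 5)*(-8)) = -564019/((-120 + 154 + 98) + (9/2)*(-8)) = -564019/(132 - 36) = -564019/96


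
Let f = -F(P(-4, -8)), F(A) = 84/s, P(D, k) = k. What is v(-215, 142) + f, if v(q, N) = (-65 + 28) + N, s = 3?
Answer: 77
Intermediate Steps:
F(A) = 28 (F(A) = 84/3 = 84*(⅓) = 28)
v(q, N) = -37 + N
f = -28 (f = -1*28 = -28)
v(-215, 142) + f = (-37 + 142) - 28 = 105 - 28 = 77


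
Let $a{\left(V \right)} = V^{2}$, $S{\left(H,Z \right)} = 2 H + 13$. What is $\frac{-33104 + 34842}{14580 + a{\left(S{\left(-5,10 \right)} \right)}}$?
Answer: $\frac{1738}{14589} \approx 0.11913$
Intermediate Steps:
$S{\left(H,Z \right)} = 13 + 2 H$
$\frac{-33104 + 34842}{14580 + a{\left(S{\left(-5,10 \right)} \right)}} = \frac{-33104 + 34842}{14580 + \left(13 + 2 \left(-5\right)\right)^{2}} = \frac{1738}{14580 + \left(13 - 10\right)^{2}} = \frac{1738}{14580 + 3^{2}} = \frac{1738}{14580 + 9} = \frac{1738}{14589}$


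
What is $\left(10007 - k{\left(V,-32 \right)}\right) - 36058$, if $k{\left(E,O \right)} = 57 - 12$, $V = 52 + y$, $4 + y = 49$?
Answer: $-26096$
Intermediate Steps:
$y = 45$ ($y = -4 + 49 = 45$)
$V = 97$ ($V = 52 + 45 = 97$)
$k{\left(E,O \right)} = 45$
$\left(10007 - k{\left(V,-32 \right)}\right) - 36058 = \left(10007 - 45\right) - 36058 = 9962 - 36058 = -26096$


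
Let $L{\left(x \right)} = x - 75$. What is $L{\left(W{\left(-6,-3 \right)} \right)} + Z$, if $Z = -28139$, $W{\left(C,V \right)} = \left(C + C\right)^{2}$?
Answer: $-28070$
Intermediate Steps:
$W{\left(C,V \right)} = 4 C^{2}$ ($W{\left(C,V \right)} = \left(2 C\right)^{2} = 4 C^{2}$)
$L{\left(x \right)} = -75 + x$
$L{\left(W{\left(-6,-3 \right)} \right)} + Z = \left(-75 + 4 \left(-6\right)^{2}\right) - 28139 = \left(-75 + 4 \cdot 36\right) - 28139 = \left(-75 + 144\right) - 28139 = 69 - 28139 = -28070$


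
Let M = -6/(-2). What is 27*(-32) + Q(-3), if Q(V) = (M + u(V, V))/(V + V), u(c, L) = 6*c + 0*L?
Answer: -1723/2 ≈ -861.50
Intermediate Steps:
M = 3 (M = -6*(-½) = 3)
u(c, L) = 6*c (u(c, L) = 6*c + 0 = 6*c)
Q(V) = (3 + 6*V)/(2*V) (Q(V) = (3 + 6*V)/(V + V) = (3 + 6*V)/((2*V)) = (3 + 6*V)*(1/(2*V)) = (3 + 6*V)/(2*V))
27*(-32) + Q(-3) = 27*(-32) + (3 + (3/2)/(-3)) = -864 + (3 + (3/2)*(-⅓)) = -864 + (3 - ½) = -864 + 5/2 = -1723/2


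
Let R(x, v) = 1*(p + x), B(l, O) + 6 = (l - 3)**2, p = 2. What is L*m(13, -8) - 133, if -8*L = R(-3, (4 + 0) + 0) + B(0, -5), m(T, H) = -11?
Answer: -521/4 ≈ -130.25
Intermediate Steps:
B(l, O) = -6 + (-3 + l)**2 (B(l, O) = -6 + (l - 3)**2 = -6 + (-3 + l)**2)
R(x, v) = 2 + x (R(x, v) = 1*(2 + x) = 2 + x)
L = -1/4 (L = -((2 - 3) + (-6 + (-3 + 0)**2))/8 = -(-1 + (-6 + (-3)**2))/8 = -(-1 + (-6 + 9))/8 = -(-1 + 3)/8 = -1/8*2 = -1/4 ≈ -0.25000)
L*m(13, -8) - 133 = -1/4*(-11) - 133 = 11/4 - 133 = -521/4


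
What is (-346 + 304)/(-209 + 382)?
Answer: -42/173 ≈ -0.24277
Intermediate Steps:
(-346 + 304)/(-209 + 382) = -42/173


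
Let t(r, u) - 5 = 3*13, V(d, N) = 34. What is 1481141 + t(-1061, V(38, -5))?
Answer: 1481185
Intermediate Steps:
t(r, u) = 44 (t(r, u) = 5 + 3*13 = 5 + 39 = 44)
1481141 + t(-1061, V(38, -5)) = 1481141 + 44 = 1481185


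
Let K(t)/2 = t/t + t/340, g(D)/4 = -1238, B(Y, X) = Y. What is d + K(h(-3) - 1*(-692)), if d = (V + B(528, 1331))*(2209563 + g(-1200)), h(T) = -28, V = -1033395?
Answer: -193550945727143/85 ≈ -2.2771e+12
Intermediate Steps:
g(D) = -4952 (g(D) = 4*(-1238) = -4952)
d = -2277069949737 (d = (-1033395 + 528)*(2209563 - 4952) = -1032867*2204611 = -2277069949737)
K(t) = 2 + t/170 (K(t) = 2*(t/t + t/340) = 2*(1 + t*(1/340)) = 2*(1 + t/340) = 2 + t/170)
d + K(h(-3) - 1*(-692)) = -2277069949737 + (2 + (-28 - 1*(-692))/170) = -2277069949737 + (2 + (-28 + 692)/170) = -2277069949737 + (2 + (1/170)*664) = -2277069949737 + (2 + 332/85) = -2277069949737 + 502/85 = -193550945727143/85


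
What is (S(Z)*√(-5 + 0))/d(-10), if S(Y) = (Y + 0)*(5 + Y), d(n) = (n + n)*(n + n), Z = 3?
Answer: 3*I*√5/50 ≈ 0.13416*I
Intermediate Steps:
d(n) = 4*n² (d(n) = (2*n)*(2*n) = 4*n²)
S(Y) = Y*(5 + Y)
(S(Z)*√(-5 + 0))/d(-10) = ((3*(5 + 3))*√(-5 + 0))/((4*(-10)²)) = ((3*8)*√(-5))/((4*100)) = (24*(I*√5))/400 = (24*I*√5)*(1/400) = 3*I*√5/50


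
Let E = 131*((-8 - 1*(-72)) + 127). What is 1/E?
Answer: 1/25021 ≈ 3.9966e-5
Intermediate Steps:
E = 25021 (E = 131*((-8 + 72) + 127) = 131*(64 + 127) = 131*191 = 25021)
1/E = 1/25021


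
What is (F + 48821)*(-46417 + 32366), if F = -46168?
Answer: -37277303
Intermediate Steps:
(F + 48821)*(-46417 + 32366) = (-46168 + 48821)*(-46417 + 32366) = 2653*(-14051) = -37277303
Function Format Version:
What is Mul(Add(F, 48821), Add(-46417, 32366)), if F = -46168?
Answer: -37277303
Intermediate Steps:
Mul(Add(F, 48821), Add(-46417, 32366)) = Mul(Add(-46168, 48821), Add(-46417, 32366)) = Mul(2653, -14051) = -37277303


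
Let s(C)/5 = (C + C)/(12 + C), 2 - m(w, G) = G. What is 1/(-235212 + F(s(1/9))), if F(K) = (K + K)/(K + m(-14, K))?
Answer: -109/25638098 ≈ -4.2515e-6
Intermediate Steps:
m(w, G) = 2 - G
s(C) = 10*C/(12 + C) (s(C) = 5*((C + C)/(12 + C)) = 5*((2*C)/(12 + C)) = 5*(2*C/(12 + C)) = 10*C/(12 + C))
F(K) = K (F(K) = (K + K)/(K + (2 - K)) = (2*K)/2 = (2*K)*(½) = K)
1/(-235212 + F(s(1/9))) = 1/(-235212 + 10/(9*(12 + 1/9))) = 1/(-235212 + 10*(⅑)/(12 + ⅑)) = 1/(-235212 + 10*(⅑)/(109/9)) = 1/(-235212 + 10*(⅑)*(9/109)) = 1/(-235212 + 10/109) = 1/(-25638098/109) = -109/25638098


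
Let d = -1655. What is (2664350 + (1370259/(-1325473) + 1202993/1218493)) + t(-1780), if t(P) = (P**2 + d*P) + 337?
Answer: 14178762493096533545/1615079572189 ≈ 8.7790e+6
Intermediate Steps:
t(P) = 337 + P**2 - 1655*P (t(P) = (P**2 - 1655*P) + 337 = 337 + P**2 - 1655*P)
(2664350 + (1370259/(-1325473) + 1202993/1218493)) + t(-1780) = (2664350 + (1370259/(-1325473) + 1202993/1218493)) + (337 + (-1780)**2 - 1655*(-1780)) = (2664350 + (1370259*(-1/1325473) + 1202993*(1/1218493))) + (337 + 3168400 + 2945900) = (2664350 + (-1370259/1325473 + 1202993/1218493)) + 6114637 = (2664350 - 75116258998/1615079572189) + 6114637 = 4303137183045503152/1615079572189 + 6114637 = 14178762493096533545/1615079572189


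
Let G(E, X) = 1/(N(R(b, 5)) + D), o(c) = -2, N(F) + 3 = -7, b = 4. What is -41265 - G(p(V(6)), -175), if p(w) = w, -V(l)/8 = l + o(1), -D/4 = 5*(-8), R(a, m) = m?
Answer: -6189751/150 ≈ -41265.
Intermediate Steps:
D = 160 (D = -20*(-8) = -4*(-40) = 160)
N(F) = -10 (N(F) = -3 - 7 = -10)
V(l) = 16 - 8*l (V(l) = -8*(l - 2) = -8*(-2 + l) = 16 - 8*l)
G(E, X) = 1/150 (G(E, X) = 1/(-10 + 160) = 1/150)
-41265 - G(p(V(6)), -175) = -41265 - 1*1/150 = -41265 - 1/150 = -6189751/150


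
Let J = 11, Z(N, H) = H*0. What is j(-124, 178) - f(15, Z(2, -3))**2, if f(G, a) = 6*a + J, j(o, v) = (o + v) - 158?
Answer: -225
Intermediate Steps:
Z(N, H) = 0
j(o, v) = -158 + o + v
f(G, a) = 11 + 6*a (f(G, a) = 6*a + 11 = 11 + 6*a)
j(-124, 178) - f(15, Z(2, -3))**2 = (-158 - 124 + 178) - (11 + 6*0)**2 = -104 - (11 + 0)**2 = -104 - 1*11**2 = -104 - 1*121 = -104 - 121 = -225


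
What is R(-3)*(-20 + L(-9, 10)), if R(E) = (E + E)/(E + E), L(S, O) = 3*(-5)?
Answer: -35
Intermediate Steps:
L(S, O) = -15
R(E) = 1 (R(E) = (2*E)/((2*E)) = (2*E)*(1/(2*E)) = 1)
R(-3)*(-20 + L(-9, 10)) = 1*(-20 - 15) = 1*(-35) = -35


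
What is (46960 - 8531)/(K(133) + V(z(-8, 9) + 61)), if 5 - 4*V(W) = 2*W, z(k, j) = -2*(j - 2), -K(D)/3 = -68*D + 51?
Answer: 153716/107827 ≈ 1.4256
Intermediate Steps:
K(D) = -153 + 204*D (K(D) = -3*(-68*D + 51) = -3*(51 - 68*D) = -153 + 204*D)
z(k, j) = 4 - 2*j (z(k, j) = -2*(-2 + j) = 4 - 2*j)
V(W) = 5/4 - W/2
(46960 - 8531)/(K(133) + V(z(-8, 9) + 61)) = (46960 - 8531)/((-153 + 204*133) + (5/4 - ((4 - 2*9) + 61)/2)) = 38429/((-153 + 27132) + (5/4 - ((4 - 18) + 61)/2)) = 38429/(26979 + (5/4 - (-14 + 61)/2)) = 38429/(26979 + (5/4 - ½*47)) = 38429/(26979 + (5/4 - 47/2)) = 38429/(26979 - 89/4) = 38429/(107827/4) = 38429*(4/107827) = 153716/107827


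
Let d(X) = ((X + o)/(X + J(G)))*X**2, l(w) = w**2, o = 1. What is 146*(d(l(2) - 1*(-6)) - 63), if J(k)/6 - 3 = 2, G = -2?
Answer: -5183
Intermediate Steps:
J(k) = 30 (J(k) = 18 + 6*2 = 18 + 12 = 30)
d(X) = X**2*(1 + X)/(30 + X) (d(X) = ((X + 1)/(X + 30))*X**2 = ((1 + X)/(30 + X))*X**2 = X**2*(1 + X)/(30 + X))
146*(d(l(2) - 1*(-6)) - 63) = 146*((2**2 - 1*(-6))**2*(1 + (2**2 - 1*(-6)))/(30 + (2**2 - 1*(-6))) - 63) = 146*((4 + 6)**2*(1 + (4 + 6))/(30 + (4 + 6)) - 63) = 146*(10**2*(1 + 10)/(30 + 10) - 63) = 146*(100*11/40 - 63) = 146*(100*(1/40)*11 - 63) = 146*(55/2 - 63) = 146*(-71/2) = -5183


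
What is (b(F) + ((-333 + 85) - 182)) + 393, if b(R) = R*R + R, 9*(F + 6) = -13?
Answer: 889/81 ≈ 10.975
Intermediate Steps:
F = -67/9 (F = -6 + (⅑)*(-13) = -6 - 13/9 = -67/9 ≈ -7.4444)
b(R) = R + R² (b(R) = R² + R = R + R²)
(b(F) + ((-333 + 85) - 182)) + 393 = (-67*(1 - 67/9)/9 + ((-333 + 85) - 182)) + 393 = (-67/9*(-58/9) + (-248 - 182)) + 393 = (3886/81 - 430) + 393 = -30944/81 + 393 = 889/81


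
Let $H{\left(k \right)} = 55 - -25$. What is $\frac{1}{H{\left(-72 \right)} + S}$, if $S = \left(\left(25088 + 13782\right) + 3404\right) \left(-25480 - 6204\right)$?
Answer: $- \frac{1}{1339409336} \approx -7.466 \cdot 10^{-10}$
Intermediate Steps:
$S = -1339409416$ ($S = \left(38870 + 3404\right) \left(-31684\right) = 42274 \left(-31684\right) = -1339409416$)
$H{\left(k \right)} = 80$ ($H{\left(k \right)} = 55 + 25 = 80$)
$\frac{1}{H{\left(-72 \right)} + S} = \frac{1}{80 - 1339409416} = \frac{1}{-1339409336} = - \frac{1}{1339409336}$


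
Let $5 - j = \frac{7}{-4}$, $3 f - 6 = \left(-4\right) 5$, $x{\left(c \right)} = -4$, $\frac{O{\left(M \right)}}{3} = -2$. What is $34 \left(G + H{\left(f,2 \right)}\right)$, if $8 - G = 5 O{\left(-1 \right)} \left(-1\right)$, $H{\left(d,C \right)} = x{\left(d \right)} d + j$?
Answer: $\frac{697}{6} \approx 116.17$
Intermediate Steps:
$O{\left(M \right)} = -6$ ($O{\left(M \right)} = 3 \left(-2\right) = -6$)
$f = - \frac{14}{3}$ ($f = 2 + \frac{\left(-4\right) 5}{3} = 2 + \frac{1}{3} \left(-20\right) = 2 - \frac{20}{3} = - \frac{14}{3} \approx -4.6667$)
$j = \frac{27}{4}$ ($j = 5 - \frac{7}{-4} = 5 - 7 \left(- \frac{1}{4}\right) = 5 - - \frac{7}{4} = 5 + \frac{7}{4} = \frac{27}{4} \approx 6.75$)
$H{\left(d,C \right)} = \frac{27}{4} - 4 d$ ($H{\left(d,C \right)} = - 4 d + \frac{27}{4} = \frac{27}{4} - 4 d$)
$G = -22$ ($G = 8 - 5 \left(-6\right) \left(-1\right) = 8 - \left(-30\right) \left(-1\right) = 8 - 30 = -22$)
$34 \left(G + H{\left(f,2 \right)}\right) = 34 \left(-22 + \left(\frac{27}{4} - - \frac{56}{3}\right)\right) = 34 \left(-22 + \left(\frac{27}{4} + \frac{56}{3}\right)\right) = 34 \left(-22 + \frac{305}{12}\right) = 34 \cdot \frac{41}{12} = \frac{697}{6}$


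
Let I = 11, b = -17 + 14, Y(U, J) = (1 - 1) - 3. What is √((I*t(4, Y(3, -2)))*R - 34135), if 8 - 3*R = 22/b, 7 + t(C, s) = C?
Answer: I*√308733/3 ≈ 185.21*I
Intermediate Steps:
Y(U, J) = -3 (Y(U, J) = 0 - 3 = -3)
b = -3
t(C, s) = -7 + C
R = 46/9 (R = 8/3 - 22/(3*(-3)) = 8/3 - 22*(-1)/(3*3) = 8/3 - ⅓*(-22/3) = 8/3 + 22/9 = 46/9 ≈ 5.1111)
√((I*t(4, Y(3, -2)))*R - 34135) = √((11*(-7 + 4))*(46/9) - 34135) = √((11*(-3))*(46/9) - 34135) = √(-33*46/9 - 34135) = √(-506/3 - 34135) = √(-102911/3) = I*√308733/3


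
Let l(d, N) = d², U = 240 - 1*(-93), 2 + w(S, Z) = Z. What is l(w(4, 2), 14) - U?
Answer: -333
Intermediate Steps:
w(S, Z) = -2 + Z
U = 333 (U = 240 + 93 = 333)
l(w(4, 2), 14) - U = (-2 + 2)² - 1*333 = 0² - 333 = 0 - 333 = -333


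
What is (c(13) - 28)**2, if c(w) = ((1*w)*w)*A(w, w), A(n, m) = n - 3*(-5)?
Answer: 22127616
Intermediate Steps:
A(n, m) = 15 + n (A(n, m) = n + 15 = 15 + n)
c(w) = w**2*(15 + w) (c(w) = ((1*w)*w)*(15 + w) = (w*w)*(15 + w) = w**2*(15 + w))
(c(13) - 28)**2 = (13**2*(15 + 13) - 28)**2 = (169*28 - 28)**2 = (4732 - 28)**2 = 4704**2 = 22127616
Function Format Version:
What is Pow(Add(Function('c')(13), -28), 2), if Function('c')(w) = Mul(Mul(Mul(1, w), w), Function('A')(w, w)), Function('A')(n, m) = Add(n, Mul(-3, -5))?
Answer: 22127616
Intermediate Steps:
Function('A')(n, m) = Add(15, n) (Function('A')(n, m) = Add(n, 15) = Add(15, n))
Function('c')(w) = Mul(Pow(w, 2), Add(15, w)) (Function('c')(w) = Mul(Mul(Mul(1, w), w), Add(15, w)) = Mul(Mul(w, w), Add(15, w)) = Mul(Pow(w, 2), Add(15, w)))
Pow(Add(Function('c')(13), -28), 2) = Pow(Add(Mul(Pow(13, 2), Add(15, 13)), -28), 2) = Pow(Add(Mul(169, 28), -28), 2) = Pow(Add(4732, -28), 2) = Pow(4704, 2) = 22127616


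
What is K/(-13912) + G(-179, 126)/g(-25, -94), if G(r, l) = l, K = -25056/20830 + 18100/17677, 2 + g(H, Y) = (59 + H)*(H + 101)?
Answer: 40350825531169/826653780333590 ≈ 0.048812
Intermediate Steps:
g(H, Y) = -2 + (59 + H)*(101 + H) (g(H, Y) = -2 + (59 + H)*(H + 101) = -2 + (59 + H)*(101 + H))
K = -32945956/184105955 (K = -25056*1/20830 + 18100*(1/17677) = -12528/10415 + 18100/17677 = -32945956/184105955 ≈ -0.17895)
K/(-13912) + G(-179, 126)/g(-25, -94) = -32945956/184105955/(-13912) + 126/(5957 + (-25)**2 + 160*(-25)) = -32945956/184105955*(-1/13912) + 126/(5957 + 625 - 4000) = 8236489/640320511490 + 126/2582 = 8236489/640320511490 + 126*(1/2582) = 8236489/640320511490 + 63/1291 = 40350825531169/826653780333590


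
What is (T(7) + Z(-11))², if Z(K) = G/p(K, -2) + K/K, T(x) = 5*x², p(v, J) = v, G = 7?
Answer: 7284601/121 ≈ 60203.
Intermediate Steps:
Z(K) = 1 + 7/K (Z(K) = 7/K + K/K = 7/K + 1 = 1 + 7/K)
(T(7) + Z(-11))² = (5*7² + (7 - 11)/(-11))² = (5*49 - 1/11*(-4))² = (245 + 4/11)² = (2699/11)² = 7284601/121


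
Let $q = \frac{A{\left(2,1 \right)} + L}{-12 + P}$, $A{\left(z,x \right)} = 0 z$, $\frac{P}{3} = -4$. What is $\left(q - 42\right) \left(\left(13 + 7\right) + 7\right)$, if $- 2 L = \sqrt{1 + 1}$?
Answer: $-1134 + \frac{9 \sqrt{2}}{16} \approx -1133.2$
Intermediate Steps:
$P = -12$ ($P = 3 \left(-4\right) = -12$)
$A{\left(z,x \right)} = 0$
$L = - \frac{\sqrt{2}}{2}$ ($L = - \frac{\sqrt{1 + 1}}{2} = - \frac{\sqrt{2}}{2} \approx -0.70711$)
$q = \frac{\sqrt{2}}{48}$ ($q = \frac{0 - \frac{\sqrt{2}}{2}}{-12 - 12} = \frac{\left(- \frac{1}{2}\right) \sqrt{2}}{-24} = - \frac{\sqrt{2}}{2} \left(- \frac{1}{24}\right) = \frac{\sqrt{2}}{48} \approx 0.029463$)
$\left(q - 42\right) \left(\left(13 + 7\right) + 7\right) = \left(\frac{\sqrt{2}}{48} - 42\right) \left(\left(13 + 7\right) + 7\right) = \left(-42 + \frac{\sqrt{2}}{48}\right) \left(20 + 7\right) = \left(-42 + \frac{\sqrt{2}}{48}\right) 27 = -1134 + \frac{9 \sqrt{2}}{16}$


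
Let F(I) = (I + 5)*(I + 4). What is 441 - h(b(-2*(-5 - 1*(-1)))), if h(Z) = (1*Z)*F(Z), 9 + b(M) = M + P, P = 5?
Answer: 153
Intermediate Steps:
b(M) = -4 + M (b(M) = -9 + (M + 5) = -9 + (5 + M) = -4 + M)
F(I) = (4 + I)*(5 + I) (F(I) = (5 + I)*(4 + I) = (4 + I)*(5 + I))
h(Z) = Z*(20 + Z² + 9*Z) (h(Z) = (1*Z)*(20 + Z² + 9*Z) = Z*(20 + Z² + 9*Z))
441 - h(b(-2*(-5 - 1*(-1)))) = 441 - (-4 - 2*(-5 - 1*(-1)))*(20 + (-4 - 2*(-5 - 1*(-1)))² + 9*(-4 - 2*(-5 - 1*(-1)))) = 441 - (-4 - 2*(-5 + 1))*(20 + (-4 - 2*(-5 + 1))² + 9*(-4 - 2*(-5 + 1))) = 441 - (-4 - 2*(-4))*(20 + (-4 - 2*(-4))² + 9*(-4 - 2*(-4))) = 441 - (-4 + 8)*(20 + (-4 + 8)² + 9*(-4 + 8)) = 441 - 4*(20 + 4² + 9*4) = 441 - 4*(20 + 16 + 36) = 441 - 4*72 = 441 - 1*288 = 441 - 288 = 153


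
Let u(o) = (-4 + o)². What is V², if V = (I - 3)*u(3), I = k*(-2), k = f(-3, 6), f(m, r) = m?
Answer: 9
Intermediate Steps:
k = -3
I = 6 (I = -3*(-2) = 6)
V = 3 (V = (6 - 3)*(-4 + 3)² = 3*(-1)² = 3*1 = 3)
V² = 3² = 9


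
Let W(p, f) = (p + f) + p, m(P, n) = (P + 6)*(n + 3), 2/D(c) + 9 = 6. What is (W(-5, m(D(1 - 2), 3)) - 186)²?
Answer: 26896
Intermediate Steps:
D(c) = -⅔ (D(c) = 2/(-9 + 6) = 2/(-3) = 2*(-⅓) = -⅔)
m(P, n) = (3 + n)*(6 + P) (m(P, n) = (6 + P)*(3 + n) = (3 + n)*(6 + P))
W(p, f) = f + 2*p (W(p, f) = (f + p) + p = f + 2*p)
(W(-5, m(D(1 - 2), 3)) - 186)² = (((18 + 3*(-⅔) + 6*3 - ⅔*3) + 2*(-5)) - 186)² = (((18 - 2 + 18 - 2) - 10) - 186)² = ((32 - 10) - 186)² = (22 - 186)² = (-164)² = 26896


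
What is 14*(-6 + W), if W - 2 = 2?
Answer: -28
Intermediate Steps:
W = 4 (W = 2 + 2 = 4)
14*(-6 + W) = 14*(-6 + 4) = 14*(-2) = -28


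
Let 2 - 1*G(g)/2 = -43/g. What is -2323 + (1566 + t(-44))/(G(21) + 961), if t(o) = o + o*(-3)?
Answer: -47240639/20351 ≈ -2321.3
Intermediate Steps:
t(o) = -2*o (t(o) = o - 3*o = -2*o)
G(g) = 4 + 86/g (G(g) = 4 - (-86)/g = 4 + 86/g)
-2323 + (1566 + t(-44))/(G(21) + 961) = -2323 + (1566 - 2*(-44))/((4 + 86/21) + 961) = -2323 + (1566 + 88)/((4 + 86*(1/21)) + 961) = -2323 + 1654/((4 + 86/21) + 961) = -2323 + 1654/(170/21 + 961) = -2323 + 1654/(20351/21) = -2323 + 1654*(21/20351) = -2323 + 34734/20351 = -47240639/20351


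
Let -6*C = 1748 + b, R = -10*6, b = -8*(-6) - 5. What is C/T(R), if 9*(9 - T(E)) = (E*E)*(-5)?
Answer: -597/4018 ≈ -0.14858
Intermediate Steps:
b = 43 (b = 48 - 5 = 43)
R = -60
T(E) = 9 + 5*E²/9 (T(E) = 9 - E*E*(-5)/9 = 9 - E²*(-5)/9 = 9 - (-5)*E²/9 = 9 + 5*E²/9)
C = -597/2 (C = -(1748 + 43)/6 = -⅙*1791 = -597/2 ≈ -298.50)
C/T(R) = -597/(2*(9 + (5/9)*(-60)²)) = -597/(2*(9 + (5/9)*3600)) = -597/(2*(9 + 2000)) = -597/2/2009 = -597/2*1/2009 = -597/4018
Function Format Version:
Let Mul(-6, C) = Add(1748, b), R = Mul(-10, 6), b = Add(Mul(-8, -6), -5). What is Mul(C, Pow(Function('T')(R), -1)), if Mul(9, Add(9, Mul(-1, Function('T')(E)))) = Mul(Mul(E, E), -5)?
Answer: Rational(-597, 4018) ≈ -0.14858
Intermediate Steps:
b = 43 (b = Add(48, -5) = 43)
R = -60
Function('T')(E) = Add(9, Mul(Rational(5, 9), Pow(E, 2))) (Function('T')(E) = Add(9, Mul(Rational(-1, 9), Mul(Mul(E, E), -5))) = Add(9, Mul(Rational(-1, 9), Mul(Pow(E, 2), -5))) = Add(9, Mul(Rational(-1, 9), Mul(-5, Pow(E, 2)))) = Add(9, Mul(Rational(5, 9), Pow(E, 2))))
C = Rational(-597, 2) (C = Mul(Rational(-1, 6), Add(1748, 43)) = Mul(Rational(-1, 6), 1791) = Rational(-597, 2) ≈ -298.50)
Mul(C, Pow(Function('T')(R), -1)) = Mul(Rational(-597, 2), Pow(Add(9, Mul(Rational(5, 9), Pow(-60, 2))), -1)) = Mul(Rational(-597, 2), Pow(Add(9, Mul(Rational(5, 9), 3600)), -1)) = Mul(Rational(-597, 2), Pow(Add(9, 2000), -1)) = Mul(Rational(-597, 2), Pow(2009, -1)) = Mul(Rational(-597, 2), Rational(1, 2009)) = Rational(-597, 4018)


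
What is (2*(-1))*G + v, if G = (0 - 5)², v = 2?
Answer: -48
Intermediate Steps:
G = 25 (G = (-5)² = 25)
(2*(-1))*G + v = (2*(-1))*25 + 2 = -2*25 + 2 = -50 + 2 = -48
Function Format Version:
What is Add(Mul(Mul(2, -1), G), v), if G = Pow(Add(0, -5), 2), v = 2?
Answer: -48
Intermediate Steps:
G = 25 (G = Pow(-5, 2) = 25)
Add(Mul(Mul(2, -1), G), v) = Add(Mul(Mul(2, -1), 25), 2) = Add(Mul(-2, 25), 2) = Add(-50, 2) = -48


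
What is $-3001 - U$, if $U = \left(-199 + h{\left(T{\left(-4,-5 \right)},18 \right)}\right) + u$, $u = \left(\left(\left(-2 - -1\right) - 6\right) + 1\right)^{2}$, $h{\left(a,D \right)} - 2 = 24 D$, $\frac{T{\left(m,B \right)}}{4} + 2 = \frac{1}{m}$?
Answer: $-3272$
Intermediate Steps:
$T{\left(m,B \right)} = -8 + \frac{4}{m}$
$h{\left(a,D \right)} = 2 + 24 D$
$u = 36$ ($u = \left(\left(\left(-2 + 1\right) - 6\right) + 1\right)^{2} = \left(\left(-1 - 6\right) + 1\right)^{2} = \left(-7 + 1\right)^{2} = \left(-6\right)^{2} = 36$)
$U = 271$ ($U = \left(-199 + \left(2 + 24 \cdot 18\right)\right) + 36 = \left(-199 + \left(2 + 432\right)\right) + 36 = \left(-199 + 434\right) + 36 = 235 + 36 = 271$)
$-3001 - U = -3001 - 271 = -3272$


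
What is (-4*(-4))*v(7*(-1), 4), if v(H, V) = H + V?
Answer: -48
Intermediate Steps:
(-4*(-4))*v(7*(-1), 4) = (-4*(-4))*(7*(-1) + 4) = 16*(-7 + 4) = 16*(-3) = -48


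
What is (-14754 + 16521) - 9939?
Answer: -8172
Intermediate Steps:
(-14754 + 16521) - 9939 = 1767 - 9939 = -8172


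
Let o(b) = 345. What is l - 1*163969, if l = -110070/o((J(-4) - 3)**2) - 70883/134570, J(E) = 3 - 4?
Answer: -508491196559/3095110 ≈ -1.6429e+5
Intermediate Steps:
J(E) = -1
l = -989104969/3095110 (l = -110070/345 - 70883/134570 = -110070*1/345 - 70883*1/134570 = -7338/23 - 70883/134570 = -989104969/3095110 ≈ -319.57)
l - 1*163969 = -989104969/3095110 - 1*163969 = -989104969/3095110 - 163969 = -508491196559/3095110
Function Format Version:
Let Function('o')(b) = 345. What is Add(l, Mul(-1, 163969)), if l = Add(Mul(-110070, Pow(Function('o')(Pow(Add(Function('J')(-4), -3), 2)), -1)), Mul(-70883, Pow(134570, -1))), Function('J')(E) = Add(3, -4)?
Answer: Rational(-508491196559, 3095110) ≈ -1.6429e+5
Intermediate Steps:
Function('J')(E) = -1
l = Rational(-989104969, 3095110) (l = Add(Mul(-110070, Pow(345, -1)), Mul(-70883, Pow(134570, -1))) = Add(Mul(-110070, Rational(1, 345)), Mul(-70883, Rational(1, 134570))) = Add(Rational(-7338, 23), Rational(-70883, 134570)) = Rational(-989104969, 3095110) ≈ -319.57)
Add(l, Mul(-1, 163969)) = Add(Rational(-989104969, 3095110), Mul(-1, 163969)) = Add(Rational(-989104969, 3095110), -163969) = Rational(-508491196559, 3095110)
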